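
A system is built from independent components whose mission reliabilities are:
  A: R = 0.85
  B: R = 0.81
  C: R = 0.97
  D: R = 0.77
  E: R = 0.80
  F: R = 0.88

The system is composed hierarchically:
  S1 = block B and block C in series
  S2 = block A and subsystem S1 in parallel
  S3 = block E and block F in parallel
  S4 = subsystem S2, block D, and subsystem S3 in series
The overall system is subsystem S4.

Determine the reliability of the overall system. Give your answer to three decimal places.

0.727

Series (B and C): 0.81000 × 0.97000 = 0.78570
Parallel (A and [0.78570]): 1 − (1 − 0.85000)(1 − 0.78570) = 0.96786
Parallel (E and F): 1 − (1 − 0.80000)(1 − 0.88000) = 0.97600
Series ([0.96786], D, and [0.97600]): 0.96786 × 0.77000 × 0.97600 = 0.727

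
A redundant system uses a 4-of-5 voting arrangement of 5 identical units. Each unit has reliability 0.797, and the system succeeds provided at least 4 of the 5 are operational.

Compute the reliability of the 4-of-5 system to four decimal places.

0.7311

R = Σ_{i=4}^{5} C(5,i) p^i (1−p)^{5−i} with p = 0.797
C(5,4)·0.797^4·0.203^1 = 0.409543
C(5,5)·0.797^5·0.203^0 = 0.321582
Sum = 0.7311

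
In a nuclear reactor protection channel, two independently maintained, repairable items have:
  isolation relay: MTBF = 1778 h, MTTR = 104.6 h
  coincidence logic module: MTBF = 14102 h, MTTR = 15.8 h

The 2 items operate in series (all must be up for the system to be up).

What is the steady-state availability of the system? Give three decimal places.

A(isolation relay) = MTBF/(MTBF+MTTR) = 1778/(1778+104.6) = 0.944439
A(coincidence logic module) = MTBF/(MTBF+MTTR) = 14102/(14102+15.8) = 0.998881
Series availability: 0.944439 × 0.998881 = 0.943

0.943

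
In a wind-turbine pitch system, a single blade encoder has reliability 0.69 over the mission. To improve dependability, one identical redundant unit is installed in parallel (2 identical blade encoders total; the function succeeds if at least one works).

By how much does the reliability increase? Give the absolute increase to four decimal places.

R_before = 0.69
R_after = 1 − (1 − 0.69)^2 = 0.9039
ΔR = 0.9039 − 0.69 = 0.2139

0.2139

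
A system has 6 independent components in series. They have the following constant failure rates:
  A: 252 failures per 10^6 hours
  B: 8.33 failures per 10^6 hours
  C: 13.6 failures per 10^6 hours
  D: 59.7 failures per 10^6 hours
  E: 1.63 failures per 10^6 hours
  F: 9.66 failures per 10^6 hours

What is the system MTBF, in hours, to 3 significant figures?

2900

Series of exponential components: λ_sys = Σ λ_i
λ_sys = 0.000252 + 0.00000833 + 0.0000136 + 0.0000597 + 0.00000163 + 0.00000966 = 3.4492e-04 /h
MTBF = 1 / λ_sys = 2900 h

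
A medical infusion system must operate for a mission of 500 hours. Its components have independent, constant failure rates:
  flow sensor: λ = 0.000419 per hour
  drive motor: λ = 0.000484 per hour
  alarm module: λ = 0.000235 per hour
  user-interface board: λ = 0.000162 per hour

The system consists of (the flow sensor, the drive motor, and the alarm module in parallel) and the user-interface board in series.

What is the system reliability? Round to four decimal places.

0.9180

R(flow sensor) = exp(−0.000419 × 500) = 0.810990
R(drive motor) = exp(−0.000484 × 500) = 0.785056
R(alarm module) = exp(−0.000235 × 500) = 0.889141
R(user-interface board) = exp(−0.000162 × 500) = 0.922194
Parallel (flow sensor, drive motor, and alarm module): 1 − (1 − 0.810990)(1 − 0.785056)(1 − 0.889141) = 0.995496
Series ([0.995496] and user-interface board): 0.995496 × 0.922194 = 0.9180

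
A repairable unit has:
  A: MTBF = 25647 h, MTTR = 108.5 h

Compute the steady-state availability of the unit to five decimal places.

0.99579

A(A) = MTBF/(MTBF+MTTR) = 25647/(25647+108.5) = 0.99579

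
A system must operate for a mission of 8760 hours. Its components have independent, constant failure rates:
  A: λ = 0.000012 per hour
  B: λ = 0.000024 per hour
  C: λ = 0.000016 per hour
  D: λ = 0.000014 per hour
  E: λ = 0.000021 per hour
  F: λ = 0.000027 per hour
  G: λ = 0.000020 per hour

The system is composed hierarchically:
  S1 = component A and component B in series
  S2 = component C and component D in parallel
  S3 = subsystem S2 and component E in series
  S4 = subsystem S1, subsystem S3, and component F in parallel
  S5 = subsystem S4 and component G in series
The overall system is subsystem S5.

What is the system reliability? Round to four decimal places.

0.8307

R(A) = exp(−0.000012 × 8760) = 0.900216
R(B) = exp(−0.000024 × 8760) = 0.810390
R(C) = exp(−0.000016 × 8760) = 0.869219
R(D) = exp(−0.000014 × 8760) = 0.884582
R(E) = exp(−0.000021 × 8760) = 0.831969
R(F) = exp(−0.000027 × 8760) = 0.789370
R(G) = exp(−0.000020 × 8760) = 0.839289
Series (A and B): 0.900216 × 0.810390 = 0.729526
Parallel (C and D): 1 − (1 − 0.869219)(1 − 0.884582) = 0.984906
Series ([0.984906] and E): 0.984906 × 0.831969 = 0.819411
Parallel ([0.729526], [0.819411], and F): 1 − (1 − 0.729526)(1 − 0.819411)(1 − 0.789370) = 0.989712
Series ([0.989712] and G): 0.989712 × 0.839289 = 0.8307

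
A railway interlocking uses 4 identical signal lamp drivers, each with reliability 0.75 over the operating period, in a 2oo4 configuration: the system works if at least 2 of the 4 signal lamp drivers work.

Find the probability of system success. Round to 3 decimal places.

0.949

R = Σ_{i=2}^{4} C(4,i) p^i (1−p)^{4−i} with p = 0.75
C(4,2)·0.75^2·0.25^2 = 0.21094
C(4,3)·0.75^3·0.25^1 = 0.42188
C(4,4)·0.75^4·0.25^0 = 0.31641
Sum = 0.949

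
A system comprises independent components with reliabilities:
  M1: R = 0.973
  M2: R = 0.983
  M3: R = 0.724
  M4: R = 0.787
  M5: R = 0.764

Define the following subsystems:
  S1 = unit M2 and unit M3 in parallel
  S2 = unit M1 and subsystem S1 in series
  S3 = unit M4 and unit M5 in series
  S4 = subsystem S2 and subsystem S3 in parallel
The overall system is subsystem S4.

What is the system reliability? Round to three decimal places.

Parallel (M2 and M3): 1 − (1 − 0.98300)(1 − 0.72400) = 0.99531
Series (M1 and [0.99531]): 0.97300 × 0.99531 = 0.96844
Series (M4 and M5): 0.78700 × 0.76400 = 0.60127
Parallel ([0.96844] and [0.60127]): 1 − (1 − 0.96844)(1 − 0.60127) = 0.987

0.987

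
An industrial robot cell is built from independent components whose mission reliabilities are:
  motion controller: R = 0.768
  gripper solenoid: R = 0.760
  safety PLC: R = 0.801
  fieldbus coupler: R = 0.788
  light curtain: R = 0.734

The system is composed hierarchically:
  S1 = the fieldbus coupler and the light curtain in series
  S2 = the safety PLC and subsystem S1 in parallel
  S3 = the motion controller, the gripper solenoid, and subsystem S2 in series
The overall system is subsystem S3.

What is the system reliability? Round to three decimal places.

0.535

Series (fieldbus coupler and light curtain): 0.78800 × 0.73400 = 0.57839
Parallel (safety PLC and [0.57839]): 1 − (1 − 0.80100)(1 − 0.57839) = 0.91610
Series (motion controller, gripper solenoid, and [0.91610]): 0.76800 × 0.76000 × 0.91610 = 0.535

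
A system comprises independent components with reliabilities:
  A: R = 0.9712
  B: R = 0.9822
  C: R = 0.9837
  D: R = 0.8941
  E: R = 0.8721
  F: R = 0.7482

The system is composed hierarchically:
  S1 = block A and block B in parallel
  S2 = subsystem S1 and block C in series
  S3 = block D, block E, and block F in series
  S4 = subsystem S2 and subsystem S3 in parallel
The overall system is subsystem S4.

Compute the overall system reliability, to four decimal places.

Parallel (A and B): 1 − (1 − 0.971200)(1 − 0.982200) = 0.999487
Series ([0.999487] and C): 0.999487 × 0.983700 = 0.983195
Series (D, E, and F): 0.894100 × 0.872100 × 0.748200 = 0.583405
Parallel ([0.983195] and [0.583405]): 1 − (1 − 0.983195)(1 − 0.583405) = 0.9930

0.9930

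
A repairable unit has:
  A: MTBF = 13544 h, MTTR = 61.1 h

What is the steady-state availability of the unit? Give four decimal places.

A(A) = MTBF/(MTBF+MTTR) = 13544/(13544+61.1) = 0.9955

0.9955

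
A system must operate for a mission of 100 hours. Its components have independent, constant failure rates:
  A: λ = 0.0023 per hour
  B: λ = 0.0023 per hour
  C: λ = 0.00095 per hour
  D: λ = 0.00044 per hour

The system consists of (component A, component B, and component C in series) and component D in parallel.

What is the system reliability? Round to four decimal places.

0.9817

R(A) = exp(−0.0023 × 100) = 0.794534
R(B) = exp(−0.0023 × 100) = 0.794534
R(C) = exp(−0.00095 × 100) = 0.909373
R(D) = exp(−0.00044 × 100) = 0.956954
Series (A, B, and C): 0.794534 × 0.794534 × 0.909373 = 0.574073
Parallel ([0.574073] and D): 1 − (1 − 0.574073)(1 − 0.956954) = 0.9817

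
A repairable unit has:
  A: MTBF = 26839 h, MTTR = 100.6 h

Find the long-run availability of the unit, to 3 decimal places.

A(A) = MTBF/(MTBF+MTTR) = 26839/(26839+100.6) = 0.996

0.996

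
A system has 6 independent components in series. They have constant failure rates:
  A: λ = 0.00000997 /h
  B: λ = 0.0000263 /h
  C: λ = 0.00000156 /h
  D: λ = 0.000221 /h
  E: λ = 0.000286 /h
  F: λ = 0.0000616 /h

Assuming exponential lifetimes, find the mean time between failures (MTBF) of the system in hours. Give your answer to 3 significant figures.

Series of exponential components: λ_sys = Σ λ_i
λ_sys = 0.00000997 + 0.0000263 + 0.00000156 + 0.000221 + 0.000286 + 0.0000616 = 6.0643e-04 /h
MTBF = 1 / λ_sys = 1650 h

1650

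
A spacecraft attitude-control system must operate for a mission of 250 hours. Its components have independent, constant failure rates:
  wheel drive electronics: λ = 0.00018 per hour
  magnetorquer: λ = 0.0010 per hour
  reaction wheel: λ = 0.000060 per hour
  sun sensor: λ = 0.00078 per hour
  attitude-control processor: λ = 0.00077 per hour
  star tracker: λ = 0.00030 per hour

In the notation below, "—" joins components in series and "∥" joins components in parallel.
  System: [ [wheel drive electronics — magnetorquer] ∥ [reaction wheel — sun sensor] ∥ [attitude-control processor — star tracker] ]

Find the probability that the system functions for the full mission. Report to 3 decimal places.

0.989

R(wheel drive electronics) = exp(−0.00018 × 250) = 0.95600
R(magnetorquer) = exp(−0.0010 × 250) = 0.77880
R(reaction wheel) = exp(−0.000060 × 250) = 0.98511
R(sun sensor) = exp(−0.00078 × 250) = 0.82283
R(attitude-control processor) = exp(−0.00077 × 250) = 0.82489
R(star tracker) = exp(−0.00030 × 250) = 0.92774
Series (wheel drive electronics and magnetorquer): 0.95600 × 0.77880 = 0.74453
Series (reaction wheel and sun sensor): 0.98511 × 0.82283 = 0.81058
Series (attitude-control processor and star tracker): 0.82489 × 0.92774 = 0.76528
Parallel ([0.74453], [0.81058], and [0.76528]): 1 − (1 − 0.74453)(1 − 0.81058)(1 − 0.76528) = 0.989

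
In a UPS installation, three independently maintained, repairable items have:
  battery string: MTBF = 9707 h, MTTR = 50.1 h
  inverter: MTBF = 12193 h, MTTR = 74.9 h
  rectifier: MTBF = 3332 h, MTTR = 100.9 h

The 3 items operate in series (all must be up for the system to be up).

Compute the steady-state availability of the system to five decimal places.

0.95973

A(battery string) = MTBF/(MTBF+MTTR) = 9707/(9707+50.1) = 0.994865
A(inverter) = MTBF/(MTBF+MTTR) = 12193/(12193+74.9) = 0.993895
A(rectifier) = MTBF/(MTBF+MTTR) = 3332/(3332+100.9) = 0.970608
Series availability: 0.994865 × 0.993895 × 0.970608 = 0.95973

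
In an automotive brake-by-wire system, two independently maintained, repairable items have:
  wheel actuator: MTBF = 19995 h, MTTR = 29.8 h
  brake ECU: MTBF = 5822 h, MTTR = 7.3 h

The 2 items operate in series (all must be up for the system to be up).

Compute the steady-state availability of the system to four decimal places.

0.9973

A(wheel actuator) = MTBF/(MTBF+MTTR) = 19995/(19995+29.8) = 0.998512
A(brake ECU) = MTBF/(MTBF+MTTR) = 5822/(5822+7.3) = 0.998748
Series availability: 0.998512 × 0.998748 = 0.9973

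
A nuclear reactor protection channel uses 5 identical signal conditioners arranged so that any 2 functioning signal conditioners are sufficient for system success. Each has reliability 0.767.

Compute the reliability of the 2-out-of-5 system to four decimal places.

0.9880

R = Σ_{i=2}^{5} C(5,i) p^i (1−p)^{5−i} with p = 0.767
C(5,2)·0.767^2·0.233^3 = 0.074415
C(5,3)·0.767^3·0.233^2 = 0.244962
C(5,4)·0.767^4·0.233^1 = 0.403188
C(5,5)·0.767^5·0.233^0 = 0.265446
Sum = 0.9880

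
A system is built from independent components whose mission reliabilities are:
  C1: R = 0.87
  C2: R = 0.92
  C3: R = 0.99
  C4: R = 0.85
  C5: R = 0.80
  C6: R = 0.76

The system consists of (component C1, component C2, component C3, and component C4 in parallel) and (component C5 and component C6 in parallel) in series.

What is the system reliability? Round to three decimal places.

Parallel (C1, C2, C3, and C4): 1 − (1 − 0.87000)(1 − 0.92000)(1 − 0.99000)(1 − 0.85000) = 0.99998
Parallel (C5 and C6): 1 − (1 − 0.80000)(1 − 0.76000) = 0.95200
Series ([0.99998] and [0.95200]): 0.99998 × 0.95200 = 0.952

0.952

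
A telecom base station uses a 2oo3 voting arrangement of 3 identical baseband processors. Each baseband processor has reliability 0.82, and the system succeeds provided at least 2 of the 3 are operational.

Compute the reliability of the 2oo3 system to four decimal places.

0.9145

R = Σ_{i=2}^{3} C(3,i) p^i (1−p)^{3−i} with p = 0.82
C(3,2)·0.82^2·0.18^1 = 0.363096
C(3,3)·0.82^3·0.18^0 = 0.551368
Sum = 0.9145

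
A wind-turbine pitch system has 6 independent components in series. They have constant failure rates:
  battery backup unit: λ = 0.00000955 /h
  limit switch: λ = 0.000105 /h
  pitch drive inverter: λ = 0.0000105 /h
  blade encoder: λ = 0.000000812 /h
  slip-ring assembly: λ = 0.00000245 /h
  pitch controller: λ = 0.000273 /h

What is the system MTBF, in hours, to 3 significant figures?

Series of exponential components: λ_sys = Σ λ_i
λ_sys = 0.00000955 + 0.000105 + 0.0000105 + 0.000000812 + 0.00000245 + 0.000273 = 4.0131e-04 /h
MTBF = 1 / λ_sys = 2490 h

2490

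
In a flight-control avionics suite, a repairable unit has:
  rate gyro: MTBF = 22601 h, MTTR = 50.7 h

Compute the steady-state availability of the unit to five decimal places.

0.99776

A(rate gyro) = MTBF/(MTBF+MTTR) = 22601/(22601+50.7) = 0.99776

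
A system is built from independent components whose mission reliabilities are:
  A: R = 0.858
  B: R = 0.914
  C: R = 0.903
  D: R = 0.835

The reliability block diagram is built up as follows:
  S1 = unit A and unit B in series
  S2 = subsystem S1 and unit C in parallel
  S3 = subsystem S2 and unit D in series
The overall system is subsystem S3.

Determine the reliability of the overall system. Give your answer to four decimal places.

0.8175

Series (A and B): 0.858000 × 0.914000 = 0.784212
Parallel ([0.784212] and C): 1 − (1 − 0.784212)(1 − 0.903000) = 0.979069
Series ([0.979069] and D): 0.979069 × 0.835000 = 0.8175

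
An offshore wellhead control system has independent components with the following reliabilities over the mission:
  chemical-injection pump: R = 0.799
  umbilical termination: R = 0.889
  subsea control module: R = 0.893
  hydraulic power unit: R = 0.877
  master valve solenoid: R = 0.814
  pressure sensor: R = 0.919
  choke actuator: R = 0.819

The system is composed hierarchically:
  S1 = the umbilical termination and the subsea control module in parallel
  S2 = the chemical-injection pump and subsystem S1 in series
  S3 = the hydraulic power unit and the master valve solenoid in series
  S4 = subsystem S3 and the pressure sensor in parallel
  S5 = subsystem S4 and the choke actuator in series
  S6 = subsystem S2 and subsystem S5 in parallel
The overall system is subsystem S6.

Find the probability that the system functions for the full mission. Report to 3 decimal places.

0.958

Parallel (umbilical termination and subsea control module): 1 − (1 − 0.88900)(1 − 0.89300) = 0.98812
Series (chemical-injection pump and [0.98812]): 0.79900 × 0.98812 = 0.78951
Series (hydraulic power unit and master valve solenoid): 0.87700 × 0.81400 = 0.71388
Parallel ([0.71388] and pressure sensor): 1 − (1 − 0.71388)(1 − 0.91900) = 0.97682
Series ([0.97682] and choke actuator): 0.97682 × 0.81900 = 0.80002
Parallel ([0.78951] and [0.80002]): 1 − (1 − 0.78951)(1 − 0.80002) = 0.958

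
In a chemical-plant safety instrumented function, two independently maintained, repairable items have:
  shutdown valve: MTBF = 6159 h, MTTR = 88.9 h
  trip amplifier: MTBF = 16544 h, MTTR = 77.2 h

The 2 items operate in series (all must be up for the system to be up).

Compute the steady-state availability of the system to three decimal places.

A(shutdown valve) = MTBF/(MTBF+MTTR) = 6159/(6159+88.9) = 0.985771
A(trip amplifier) = MTBF/(MTBF+MTTR) = 16544/(16544+77.2) = 0.995355
Series availability: 0.985771 × 0.995355 = 0.981

0.981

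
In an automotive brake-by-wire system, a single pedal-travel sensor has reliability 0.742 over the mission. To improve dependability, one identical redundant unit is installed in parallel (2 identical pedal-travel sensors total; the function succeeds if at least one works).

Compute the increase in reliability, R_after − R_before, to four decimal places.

0.1914

R_before = 0.742
R_after = 1 − (1 − 0.742)^2 = 0.9334
ΔR = 0.9334 − 0.742 = 0.1914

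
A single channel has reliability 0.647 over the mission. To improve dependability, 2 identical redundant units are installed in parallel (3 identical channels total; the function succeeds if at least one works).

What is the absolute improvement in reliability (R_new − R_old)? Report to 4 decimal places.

R_before = 0.647
R_after = 1 − (1 − 0.647)^3 = 0.9560
ΔR = 0.9560 − 0.647 = 0.3090

0.3090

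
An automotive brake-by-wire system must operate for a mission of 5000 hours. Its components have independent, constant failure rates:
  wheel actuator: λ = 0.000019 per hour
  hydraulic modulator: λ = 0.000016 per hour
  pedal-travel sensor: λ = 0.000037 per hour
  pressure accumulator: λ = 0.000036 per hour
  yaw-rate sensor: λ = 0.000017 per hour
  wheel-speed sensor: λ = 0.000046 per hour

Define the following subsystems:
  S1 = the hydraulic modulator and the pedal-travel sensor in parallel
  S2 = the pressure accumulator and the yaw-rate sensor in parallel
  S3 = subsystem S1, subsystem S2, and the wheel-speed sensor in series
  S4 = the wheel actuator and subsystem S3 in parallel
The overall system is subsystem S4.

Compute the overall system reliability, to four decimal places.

0.9795

R(wheel actuator) = exp(−0.000019 × 5000) = 0.909373
R(hydraulic modulator) = exp(−0.000016 × 5000) = 0.923116
R(pedal-travel sensor) = exp(−0.000037 × 5000) = 0.831104
R(pressure accumulator) = exp(−0.000036 × 5000) = 0.835270
R(yaw-rate sensor) = exp(−0.000017 × 5000) = 0.918512
R(wheel-speed sensor) = exp(−0.000046 × 5000) = 0.794534
Parallel (hydraulic modulator and pedal-travel sensor): 1 − (1 − 0.923116)(1 − 0.831104) = 0.987015
Parallel (pressure accumulator and yaw-rate sensor): 1 − (1 − 0.835270)(1 − 0.918512) = 0.986576
Series ([0.987015], [0.986576], and wheel-speed sensor): 0.987015 × 0.986576 × 0.794534 = 0.773690
Parallel (wheel actuator and [0.773690]): 1 − (1 − 0.909373)(1 − 0.773690) = 0.9795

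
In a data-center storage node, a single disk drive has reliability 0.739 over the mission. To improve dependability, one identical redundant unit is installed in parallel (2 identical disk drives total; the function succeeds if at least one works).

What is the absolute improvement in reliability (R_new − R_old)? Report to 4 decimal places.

R_before = 0.739
R_after = 1 − (1 − 0.739)^2 = 0.9319
ΔR = 0.9319 − 0.739 = 0.1929

0.1929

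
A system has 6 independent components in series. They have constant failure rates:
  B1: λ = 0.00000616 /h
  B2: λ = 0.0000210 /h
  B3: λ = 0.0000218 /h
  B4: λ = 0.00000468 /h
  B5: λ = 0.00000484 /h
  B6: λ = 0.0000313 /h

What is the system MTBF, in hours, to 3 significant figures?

11100

Series of exponential components: λ_sys = Σ λ_i
λ_sys = 0.00000616 + 0.0000210 + 0.0000218 + 0.00000468 + 0.00000484 + 0.0000313 = 8.9780e-05 /h
MTBF = 1 / λ_sys = 11100 h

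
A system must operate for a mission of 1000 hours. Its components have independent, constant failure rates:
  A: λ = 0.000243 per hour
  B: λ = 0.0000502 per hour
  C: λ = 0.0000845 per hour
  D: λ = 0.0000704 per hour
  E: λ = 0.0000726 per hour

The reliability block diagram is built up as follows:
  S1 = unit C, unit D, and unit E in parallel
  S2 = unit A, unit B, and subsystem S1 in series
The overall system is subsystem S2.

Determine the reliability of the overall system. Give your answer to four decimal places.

R(A) = exp(−0.000243 × 1000) = 0.784272
R(B) = exp(−0.0000502 × 1000) = 0.951039
R(C) = exp(−0.0000845 × 1000) = 0.918972
R(D) = exp(−0.0000704 × 1000) = 0.932021
R(E) = exp(−0.0000726 × 1000) = 0.929973
Parallel (C, D, and E): 1 − (1 − 0.918972)(1 − 0.932021)(1 − 0.929973) = 0.999614
Series (A, B, and [0.999614]): 0.784272 × 0.951039 × 0.999614 = 0.7456

0.7456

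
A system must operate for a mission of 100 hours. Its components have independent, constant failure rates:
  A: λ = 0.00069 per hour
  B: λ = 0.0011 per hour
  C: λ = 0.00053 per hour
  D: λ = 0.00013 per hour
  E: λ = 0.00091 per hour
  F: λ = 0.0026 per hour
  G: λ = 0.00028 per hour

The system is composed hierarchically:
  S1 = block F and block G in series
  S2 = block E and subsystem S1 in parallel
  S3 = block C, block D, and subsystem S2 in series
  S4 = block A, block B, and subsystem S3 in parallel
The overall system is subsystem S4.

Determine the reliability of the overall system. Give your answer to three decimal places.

0.999

R(A) = exp(−0.00069 × 100) = 0.93333
R(B) = exp(−0.0011 × 100) = 0.89583
R(C) = exp(−0.00053 × 100) = 0.94838
R(D) = exp(−0.00013 × 100) = 0.98708
R(E) = exp(−0.00091 × 100) = 0.91302
R(F) = exp(−0.0026 × 100) = 0.77105
R(G) = exp(−0.00028 × 100) = 0.97239
Series (F and G): 0.77105 × 0.97239 = 0.74976
Parallel (E and [0.74976]): 1 − (1 − 0.91302)(1 − 0.74976) = 0.97823
Series (C, D, and [0.97823]): 0.94838 × 0.98708 × 0.97823 = 0.91575
Parallel (A, B, and [0.91575]): 1 − (1 − 0.93333)(1 − 0.89583)(1 − 0.91575) = 0.999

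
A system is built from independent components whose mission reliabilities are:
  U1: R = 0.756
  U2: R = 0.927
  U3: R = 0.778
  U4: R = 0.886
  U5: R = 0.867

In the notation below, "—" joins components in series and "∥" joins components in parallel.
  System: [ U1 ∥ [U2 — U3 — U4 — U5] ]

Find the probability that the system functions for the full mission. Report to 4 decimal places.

Series (U2, U3, U4, and U5): 0.927000 × 0.778000 × 0.886000 × 0.867000 = 0.554003
Parallel (U1 and [0.554003]): 1 − (1 − 0.756000)(1 − 0.554003) = 0.8912

0.8912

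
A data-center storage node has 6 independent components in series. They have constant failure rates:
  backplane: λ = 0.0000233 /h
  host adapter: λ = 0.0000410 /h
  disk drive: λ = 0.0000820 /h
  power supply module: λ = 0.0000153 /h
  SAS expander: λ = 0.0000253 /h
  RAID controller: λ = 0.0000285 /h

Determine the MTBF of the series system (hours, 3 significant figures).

Series of exponential components: λ_sys = Σ λ_i
λ_sys = 0.0000233 + 0.0000410 + 0.0000820 + 0.0000153 + 0.0000253 + 0.0000285 = 2.1540e-04 /h
MTBF = 1 / λ_sys = 4640 h

4640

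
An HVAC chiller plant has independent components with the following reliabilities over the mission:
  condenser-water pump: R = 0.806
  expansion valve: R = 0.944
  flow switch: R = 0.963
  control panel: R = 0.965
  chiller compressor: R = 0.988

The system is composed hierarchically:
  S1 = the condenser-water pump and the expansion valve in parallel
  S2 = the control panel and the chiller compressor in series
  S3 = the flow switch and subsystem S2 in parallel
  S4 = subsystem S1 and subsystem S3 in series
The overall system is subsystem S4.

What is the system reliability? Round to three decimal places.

Parallel (condenser-water pump and expansion valve): 1 − (1 − 0.80600)(1 − 0.94400) = 0.98914
Series (control panel and chiller compressor): 0.96500 × 0.98800 = 0.95342
Parallel (flow switch and [0.95342]): 1 − (1 − 0.96300)(1 − 0.95342) = 0.99828
Series ([0.98914] and [0.99828]): 0.98914 × 0.99828 = 0.987

0.987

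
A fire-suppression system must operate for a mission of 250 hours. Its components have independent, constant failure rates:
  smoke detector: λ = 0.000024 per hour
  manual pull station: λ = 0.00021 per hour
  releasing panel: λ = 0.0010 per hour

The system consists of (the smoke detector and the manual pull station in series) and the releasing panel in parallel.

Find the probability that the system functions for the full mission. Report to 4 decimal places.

R(smoke detector) = exp(−0.000024 × 250) = 0.994018
R(manual pull station) = exp(−0.00021 × 250) = 0.948854
R(releasing panel) = exp(−0.0010 × 250) = 0.778801
Series (smoke detector and manual pull station): 0.994018 × 0.948854 = 0.943178
Parallel ([0.943178] and releasing panel): 1 − (1 − 0.943178)(1 − 0.778801) = 0.9874

0.9874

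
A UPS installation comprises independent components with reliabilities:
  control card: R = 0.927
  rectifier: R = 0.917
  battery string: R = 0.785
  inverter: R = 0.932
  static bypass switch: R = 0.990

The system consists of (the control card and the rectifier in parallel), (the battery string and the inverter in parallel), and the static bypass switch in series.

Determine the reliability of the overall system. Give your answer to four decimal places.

Parallel (control card and rectifier): 1 − (1 − 0.927000)(1 − 0.917000) = 0.993941
Parallel (battery string and inverter): 1 − (1 − 0.785000)(1 − 0.932000) = 0.985380
Series ([0.993941], [0.985380], and static bypass switch): 0.993941 × 0.985380 × 0.990000 = 0.9696

0.9696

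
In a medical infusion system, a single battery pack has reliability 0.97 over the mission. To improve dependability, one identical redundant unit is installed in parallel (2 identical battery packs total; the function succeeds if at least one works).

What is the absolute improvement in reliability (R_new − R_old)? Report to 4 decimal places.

0.0291

R_before = 0.97
R_after = 1 − (1 − 0.97)^2 = 0.9991
ΔR = 0.9991 − 0.97 = 0.0291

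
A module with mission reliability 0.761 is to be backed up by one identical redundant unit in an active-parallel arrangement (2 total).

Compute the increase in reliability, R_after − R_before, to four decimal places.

0.1819

R_before = 0.761
R_after = 1 − (1 − 0.761)^2 = 0.9429
ΔR = 0.9429 − 0.761 = 0.1819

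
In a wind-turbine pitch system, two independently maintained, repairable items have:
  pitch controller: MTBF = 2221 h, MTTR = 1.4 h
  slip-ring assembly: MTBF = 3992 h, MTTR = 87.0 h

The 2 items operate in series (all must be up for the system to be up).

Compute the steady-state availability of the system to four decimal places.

A(pitch controller) = MTBF/(MTBF+MTTR) = 2221/(2221+1.4) = 0.999370
A(slip-ring assembly) = MTBF/(MTBF+MTTR) = 3992/(3992+87.0) = 0.978671
Series availability: 0.999370 × 0.978671 = 0.9781

0.9781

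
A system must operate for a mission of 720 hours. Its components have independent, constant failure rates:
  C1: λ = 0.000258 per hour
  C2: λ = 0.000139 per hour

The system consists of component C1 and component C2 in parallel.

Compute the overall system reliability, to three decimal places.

0.984

R(C1) = exp(−0.000258 × 720) = 0.83047
R(C2) = exp(−0.000139 × 720) = 0.90477
Parallel (C1 and C2): 1 − (1 − 0.83047)(1 − 0.90477) = 0.984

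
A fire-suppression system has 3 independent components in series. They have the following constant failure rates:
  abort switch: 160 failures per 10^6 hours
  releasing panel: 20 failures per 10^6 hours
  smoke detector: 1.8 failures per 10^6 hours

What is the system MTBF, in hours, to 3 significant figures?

5500

Series of exponential components: λ_sys = Σ λ_i
λ_sys = 0.00016 + 0.000020 + 0.0000018 = 1.8180e-04 /h
MTBF = 1 / λ_sys = 5500 h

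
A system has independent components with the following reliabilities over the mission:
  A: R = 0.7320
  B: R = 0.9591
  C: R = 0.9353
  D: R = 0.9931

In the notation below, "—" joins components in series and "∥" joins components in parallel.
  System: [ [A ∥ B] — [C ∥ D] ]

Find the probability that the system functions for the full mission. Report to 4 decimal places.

0.9886

Parallel (A and B): 1 − (1 − 0.732000)(1 − 0.959100) = 0.989039
Parallel (C and D): 1 − (1 − 0.935300)(1 − 0.993100) = 0.999554
Series ([0.989039] and [0.999554]): 0.989039 × 0.999554 = 0.9886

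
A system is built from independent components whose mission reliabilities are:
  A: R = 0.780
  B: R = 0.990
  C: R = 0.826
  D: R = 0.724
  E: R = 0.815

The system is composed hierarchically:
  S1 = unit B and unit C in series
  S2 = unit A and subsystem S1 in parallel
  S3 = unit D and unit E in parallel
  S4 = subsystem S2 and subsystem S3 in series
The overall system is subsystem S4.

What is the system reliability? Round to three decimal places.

Series (B and C): 0.99000 × 0.82600 = 0.81774
Parallel (A and [0.81774]): 1 − (1 − 0.78000)(1 − 0.81774) = 0.95990
Parallel (D and E): 1 − (1 − 0.72400)(1 − 0.81500) = 0.94894
Series ([0.95990] and [0.94894]): 0.95990 × 0.94894 = 0.911

0.911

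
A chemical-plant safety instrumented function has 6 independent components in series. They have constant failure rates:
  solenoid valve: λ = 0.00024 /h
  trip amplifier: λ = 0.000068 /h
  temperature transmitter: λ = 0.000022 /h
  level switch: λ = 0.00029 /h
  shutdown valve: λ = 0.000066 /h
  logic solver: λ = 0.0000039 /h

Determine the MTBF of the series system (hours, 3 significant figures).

1450

Series of exponential components: λ_sys = Σ λ_i
λ_sys = 0.00024 + 0.000068 + 0.000022 + 0.00029 + 0.000066 + 0.0000039 = 6.8990e-04 /h
MTBF = 1 / λ_sys = 1450 h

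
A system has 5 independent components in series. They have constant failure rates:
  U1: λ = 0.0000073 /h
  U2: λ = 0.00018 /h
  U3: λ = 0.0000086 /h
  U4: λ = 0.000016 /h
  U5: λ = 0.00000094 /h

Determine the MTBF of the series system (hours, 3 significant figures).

Series of exponential components: λ_sys = Σ λ_i
λ_sys = 0.0000073 + 0.00018 + 0.0000086 + 0.000016 + 0.00000094 = 2.1284e-04 /h
MTBF = 1 / λ_sys = 4700 h

4700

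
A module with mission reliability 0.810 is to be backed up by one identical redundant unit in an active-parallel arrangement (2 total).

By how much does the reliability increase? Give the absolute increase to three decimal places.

R_before = 0.810
R_after = 1 − (1 − 0.810)^2 = 0.964
ΔR = 0.964 − 0.810 = 0.154

0.154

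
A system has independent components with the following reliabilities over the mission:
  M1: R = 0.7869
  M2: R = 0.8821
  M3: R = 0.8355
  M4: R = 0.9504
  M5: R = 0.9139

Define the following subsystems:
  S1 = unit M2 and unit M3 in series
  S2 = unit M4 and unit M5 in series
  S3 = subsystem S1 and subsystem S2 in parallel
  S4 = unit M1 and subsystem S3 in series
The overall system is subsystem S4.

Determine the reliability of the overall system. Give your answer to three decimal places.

0.760

Series (M2 and M3): 0.88210 × 0.83550 = 0.73699
Series (M4 and M5): 0.95040 × 0.91390 = 0.86857
Parallel ([0.73699] and [0.86857]): 1 − (1 − 0.73699)(1 − 0.86857) = 0.96543
Series (M1 and [0.96543]): 0.78690 × 0.96543 = 0.760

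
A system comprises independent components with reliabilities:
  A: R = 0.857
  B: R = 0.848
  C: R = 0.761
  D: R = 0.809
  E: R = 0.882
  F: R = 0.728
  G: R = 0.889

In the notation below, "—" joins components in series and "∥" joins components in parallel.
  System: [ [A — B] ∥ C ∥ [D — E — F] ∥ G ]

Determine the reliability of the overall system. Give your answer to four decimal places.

0.9965

Series (A and B): 0.857000 × 0.848000 = 0.726736
Series (D, E, and F): 0.809000 × 0.882000 × 0.728000 = 0.519456
Parallel ([0.726736], C, [0.519456], and G): 1 − (1 − 0.726736)(1 − 0.761000)(1 − 0.519456)(1 − 0.889000) = 0.9965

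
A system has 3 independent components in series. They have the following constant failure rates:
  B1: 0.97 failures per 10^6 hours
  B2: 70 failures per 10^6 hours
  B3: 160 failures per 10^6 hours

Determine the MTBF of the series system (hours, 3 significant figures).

4330

Series of exponential components: λ_sys = Σ λ_i
λ_sys = 0.00000097 + 0.000070 + 0.00016 = 2.3097e-04 /h
MTBF = 1 / λ_sys = 4330 h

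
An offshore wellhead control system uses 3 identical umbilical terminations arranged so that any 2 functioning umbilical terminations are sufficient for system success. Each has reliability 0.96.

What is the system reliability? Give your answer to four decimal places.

0.9953

R = Σ_{i=2}^{3} C(3,i) p^i (1−p)^{3−i} with p = 0.96
C(3,2)·0.96^2·0.04^1 = 0.110592
C(3,3)·0.96^3·0.04^0 = 0.884736
Sum = 0.9953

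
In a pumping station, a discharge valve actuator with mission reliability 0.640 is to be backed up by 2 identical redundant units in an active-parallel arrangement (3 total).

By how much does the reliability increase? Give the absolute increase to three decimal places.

0.313

R_before = 0.640
R_after = 1 − (1 − 0.640)^3 = 0.953
ΔR = 0.953 − 0.640 = 0.313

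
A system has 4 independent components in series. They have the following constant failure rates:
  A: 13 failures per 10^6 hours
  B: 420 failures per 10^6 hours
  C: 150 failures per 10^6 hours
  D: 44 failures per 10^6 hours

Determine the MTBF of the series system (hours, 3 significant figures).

1590

Series of exponential components: λ_sys = Σ λ_i
λ_sys = 0.000013 + 0.00042 + 0.00015 + 0.000044 = 6.2700e-04 /h
MTBF = 1 / λ_sys = 1590 h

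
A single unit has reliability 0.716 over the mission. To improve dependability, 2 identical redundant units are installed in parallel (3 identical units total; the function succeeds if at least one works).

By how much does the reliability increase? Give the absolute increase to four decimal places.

0.2611

R_before = 0.716
R_after = 1 − (1 − 0.716)^3 = 0.9771
ΔR = 0.9771 − 0.716 = 0.2611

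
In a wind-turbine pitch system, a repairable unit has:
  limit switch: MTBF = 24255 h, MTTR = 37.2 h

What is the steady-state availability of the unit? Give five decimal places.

A(limit switch) = MTBF/(MTBF+MTTR) = 24255/(24255+37.2) = 0.99847

0.99847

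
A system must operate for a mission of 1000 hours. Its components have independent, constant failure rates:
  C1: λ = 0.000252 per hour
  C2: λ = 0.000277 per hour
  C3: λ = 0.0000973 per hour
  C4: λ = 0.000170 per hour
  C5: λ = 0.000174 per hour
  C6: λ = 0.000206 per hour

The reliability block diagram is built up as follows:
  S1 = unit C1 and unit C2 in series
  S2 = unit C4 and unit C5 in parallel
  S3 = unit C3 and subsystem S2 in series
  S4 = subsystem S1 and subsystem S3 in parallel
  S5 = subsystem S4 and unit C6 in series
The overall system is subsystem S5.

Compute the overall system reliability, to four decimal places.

0.7753

R(C1) = exp(−0.000252 × 1000) = 0.777245
R(C2) = exp(−0.000277 × 1000) = 0.758054
R(C3) = exp(−0.0000973 × 1000) = 0.907284
R(C4) = exp(−0.000170 × 1000) = 0.843665
R(C5) = exp(−0.000174 × 1000) = 0.840297
R(C6) = exp(−0.000206 × 1000) = 0.813833
Series (C1 and C2): 0.777245 × 0.758054 = 0.589194
Parallel (C4 and C5): 1 − (1 − 0.843665)(1 − 0.840297) = 0.975033
Series (C3 and [0.975033]): 0.907284 × 0.975033 = 0.884632
Parallel ([0.589194] and [0.884632]): 1 − (1 − 0.589194)(1 − 0.884632) = 0.952606
Series ([0.952606] and C6): 0.952606 × 0.813833 = 0.7753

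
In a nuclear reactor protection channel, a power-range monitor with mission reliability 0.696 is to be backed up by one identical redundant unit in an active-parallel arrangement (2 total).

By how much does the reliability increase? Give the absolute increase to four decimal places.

R_before = 0.696
R_after = 1 − (1 − 0.696)^2 = 0.9076
ΔR = 0.9076 − 0.696 = 0.2116

0.2116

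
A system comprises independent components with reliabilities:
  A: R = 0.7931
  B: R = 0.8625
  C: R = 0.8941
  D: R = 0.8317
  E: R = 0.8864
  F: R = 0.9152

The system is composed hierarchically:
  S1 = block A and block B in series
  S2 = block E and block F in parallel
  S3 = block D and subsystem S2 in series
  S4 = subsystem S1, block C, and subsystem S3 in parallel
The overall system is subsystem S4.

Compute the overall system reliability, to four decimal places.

Series (A and B): 0.793100 × 0.862500 = 0.684049
Parallel (E and F): 1 − (1 − 0.886400)(1 − 0.915200) = 0.990367
Series (D and [0.990367]): 0.831700 × 0.990367 = 0.823688
Parallel ([0.684049], C, and [0.823688]): 1 − (1 − 0.684049)(1 − 0.894100)(1 − 0.823688) = 0.9941

0.9941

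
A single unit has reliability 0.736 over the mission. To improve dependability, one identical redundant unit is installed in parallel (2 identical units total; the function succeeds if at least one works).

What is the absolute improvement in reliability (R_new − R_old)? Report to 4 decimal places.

0.1943

R_before = 0.736
R_after = 1 − (1 − 0.736)^2 = 0.9303
ΔR = 0.9303 − 0.736 = 0.1943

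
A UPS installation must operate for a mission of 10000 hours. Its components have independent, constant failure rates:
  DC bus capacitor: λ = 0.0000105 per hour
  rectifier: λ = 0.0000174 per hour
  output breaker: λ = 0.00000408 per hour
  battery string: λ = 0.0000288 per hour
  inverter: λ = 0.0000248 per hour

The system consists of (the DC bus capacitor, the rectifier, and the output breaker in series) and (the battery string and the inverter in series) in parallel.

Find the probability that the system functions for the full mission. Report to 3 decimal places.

0.886

R(DC bus capacitor) = exp(−0.0000105 × 10000) = 0.90032
R(rectifier) = exp(−0.0000174 × 10000) = 0.84030
R(output breaker) = exp(−0.00000408 × 10000) = 0.96002
R(battery string) = exp(−0.0000288 × 10000) = 0.74976
R(inverter) = exp(−0.0000248 × 10000) = 0.78036
Series (DC bus capacitor, rectifier, and output breaker): 0.90032 × 0.84030 × 0.96002 = 0.72629
Series (battery string and inverter): 0.74976 × 0.78036 = 0.58508
Parallel ([0.72629] and [0.58508]): 1 − (1 − 0.72629)(1 − 0.58508) = 0.886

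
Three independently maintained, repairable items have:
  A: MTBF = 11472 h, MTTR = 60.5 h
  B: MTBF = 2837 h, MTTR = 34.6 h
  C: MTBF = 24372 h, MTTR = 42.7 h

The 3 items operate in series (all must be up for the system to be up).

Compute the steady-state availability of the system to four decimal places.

A(A) = MTBF/(MTBF+MTTR) = 11472/(11472+60.5) = 0.994754
A(B) = MTBF/(MTBF+MTTR) = 2837/(2837+34.6) = 0.987951
A(C) = MTBF/(MTBF+MTTR) = 24372/(24372+42.7) = 0.998251
Series availability: 0.994754 × 0.987951 × 0.998251 = 0.9810

0.9810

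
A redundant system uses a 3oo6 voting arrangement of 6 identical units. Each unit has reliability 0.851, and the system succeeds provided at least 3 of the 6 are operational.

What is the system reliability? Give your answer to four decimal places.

0.9943

R = Σ_{i=3}^{6} C(6,i) p^i (1−p)^{6−i} with p = 0.851
C(6,3)·0.851^3·0.149^3 = 0.040773
C(6,4)·0.851^4·0.149^2 = 0.174655
C(6,5)·0.851^5·0.149^1 = 0.399011
C(6,6)·0.851^6·0.149^0 = 0.379820
Sum = 0.9943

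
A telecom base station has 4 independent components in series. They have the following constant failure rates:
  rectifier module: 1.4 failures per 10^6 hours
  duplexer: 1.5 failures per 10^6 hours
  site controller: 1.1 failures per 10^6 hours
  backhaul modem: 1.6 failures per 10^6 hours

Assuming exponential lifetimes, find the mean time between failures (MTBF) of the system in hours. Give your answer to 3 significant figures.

179000

Series of exponential components: λ_sys = Σ λ_i
λ_sys = 0.0000014 + 0.0000015 + 0.0000011 + 0.0000016 = 5.6000e-06 /h
MTBF = 1 / λ_sys = 179000 h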